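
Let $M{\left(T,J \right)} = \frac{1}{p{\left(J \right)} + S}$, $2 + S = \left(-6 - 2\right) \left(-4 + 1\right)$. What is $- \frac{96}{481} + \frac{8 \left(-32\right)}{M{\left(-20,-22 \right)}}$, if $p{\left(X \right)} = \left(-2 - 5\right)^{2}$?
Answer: $- \frac{8742752}{481} \approx -18176.0$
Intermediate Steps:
$p{\left(X \right)} = 49$ ($p{\left(X \right)} = \left(-7\right)^{2} = 49$)
$S = 22$ ($S = -2 + \left(-6 - 2\right) \left(-4 + 1\right) = -2 - -24 = -2 + 24 = 22$)
$M{\left(T,J \right)} = \frac{1}{71}$ ($M{\left(T,J \right)} = \frac{1}{49 + 22} = \frac{1}{71}$)
$- \frac{96}{481} + \frac{8 \left(-32\right)}{M{\left(-20,-22 \right)}} = - \frac{96}{481} + 8 \left(-32\right) \frac{1}{\frac{1}{71}} = \left(-96\right) \frac{1}{481} - 18176 = - \frac{96}{481} - 18176 = - \frac{8742752}{481}$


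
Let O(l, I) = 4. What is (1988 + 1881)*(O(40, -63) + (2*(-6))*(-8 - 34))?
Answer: 1965452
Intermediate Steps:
(1988 + 1881)*(O(40, -63) + (2*(-6))*(-8 - 34)) = (1988 + 1881)*(4 + (2*(-6))*(-8 - 34)) = 3869*(4 - 12*(-42)) = 3869*(4 + 504) = 3869*508 = 1965452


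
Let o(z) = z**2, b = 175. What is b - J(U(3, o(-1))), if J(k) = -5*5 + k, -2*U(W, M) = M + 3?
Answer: 202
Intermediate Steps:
U(W, M) = -3/2 - M/2 (U(W, M) = -(M + 3)/2 = -(3 + M)/2 = -3/2 - M/2)
J(k) = -25 + k
b - J(U(3, o(-1))) = 175 - (-25 + (-3/2 - 1/2*(-1)**2)) = 175 - (-25 + (-3/2 - 1/2*1)) = 175 - (-25 + (-3/2 - 1/2)) = 175 - (-25 - 2) = 175 - 1*(-27) = 175 + 27 = 202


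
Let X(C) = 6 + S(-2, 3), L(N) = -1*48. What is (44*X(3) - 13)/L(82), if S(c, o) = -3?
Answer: -119/48 ≈ -2.4792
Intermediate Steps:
L(N) = -48
X(C) = 3 (X(C) = 6 - 3 = 3)
(44*X(3) - 13)/L(82) = (44*3 - 13)/(-48) = (132 - 13)*(-1/48) = 119*(-1/48) = -119/48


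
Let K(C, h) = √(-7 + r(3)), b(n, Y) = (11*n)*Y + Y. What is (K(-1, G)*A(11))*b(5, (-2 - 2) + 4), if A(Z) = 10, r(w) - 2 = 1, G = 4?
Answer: 0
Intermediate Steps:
r(w) = 3 (r(w) = 2 + 1 = 3)
b(n, Y) = Y + 11*Y*n (b(n, Y) = 11*Y*n + Y = Y + 11*Y*n)
K(C, h) = 2*I (K(C, h) = √(-7 + 3) = √(-4) = 2*I)
(K(-1, G)*A(11))*b(5, (-2 - 2) + 4) = ((2*I)*10)*(((-2 - 2) + 4)*(1 + 11*5)) = (20*I)*((-4 + 4)*(1 + 55)) = (20*I)*(0*56) = (20*I)*0 = 0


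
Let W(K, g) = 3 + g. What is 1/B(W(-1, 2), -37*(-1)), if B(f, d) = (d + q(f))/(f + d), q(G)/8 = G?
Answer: 6/11 ≈ 0.54545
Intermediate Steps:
q(G) = 8*G
B(f, d) = (d + 8*f)/(d + f) (B(f, d) = (d + 8*f)/(f + d) = (d + 8*f)/(d + f))
1/B(W(-1, 2), -37*(-1)) = 1/((-37*(-1) + 8*(3 + 2))/(-37*(-1) + (3 + 2))) = 1/((37 + 8*5)/(37 + 5)) = 1/((37 + 40)/42) = 1/((1/42)*77) = 1/(11/6) = 6/11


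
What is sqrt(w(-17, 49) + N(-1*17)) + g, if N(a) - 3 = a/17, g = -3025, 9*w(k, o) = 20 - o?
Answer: -3025 + I*sqrt(11)/3 ≈ -3025.0 + 1.1055*I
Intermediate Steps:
w(k, o) = 20/9 - o/9 (w(k, o) = (20 - o)/9 = 20/9 - o/9)
N(a) = 3 + a/17
sqrt(w(-17, 49) + N(-1*17)) + g = sqrt((20/9 - 1/9*49) + (3 + (-1*17)/17)) - 3025 = sqrt((20/9 - 49/9) + (3 + (1/17)*(-17))) - 3025 = sqrt(-29/9 + (3 - 1)) - 3025 = sqrt(-29/9 + 2) - 3025 = sqrt(-11/9) - 3025 = I*sqrt(11)/3 - 3025 = -3025 + I*sqrt(11)/3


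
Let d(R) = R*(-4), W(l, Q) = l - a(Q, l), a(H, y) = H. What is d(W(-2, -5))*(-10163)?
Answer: 121956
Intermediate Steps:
W(l, Q) = l - Q
d(R) = -4*R
d(W(-2, -5))*(-10163) = -4*(-2 - 1*(-5))*(-10163) = -4*(-2 + 5)*(-10163) = -4*3*(-10163) = -12*(-10163) = 121956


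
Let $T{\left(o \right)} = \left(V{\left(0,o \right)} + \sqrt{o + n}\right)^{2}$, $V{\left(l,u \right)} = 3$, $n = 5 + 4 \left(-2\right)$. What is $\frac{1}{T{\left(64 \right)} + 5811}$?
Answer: $\frac{5881}{34583965} - \frac{6 \sqrt{61}}{34583965} \approx 0.00016869$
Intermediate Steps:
$n = -3$ ($n = 5 - 8 = -3$)
$T{\left(o \right)} = \left(3 + \sqrt{-3 + o}\right)^{2}$ ($T{\left(o \right)} = \left(3 + \sqrt{o - 3}\right)^{2} = \left(3 + \sqrt{-3 + o}\right)^{2}$)
$\frac{1}{T{\left(64 \right)} + 5811} = \frac{1}{\left(3 + \sqrt{-3 + 64}\right)^{2} + 5811} = \frac{1}{\left(3 + \sqrt{61}\right)^{2} + 5811} = \frac{1}{5811 + \left(3 + \sqrt{61}\right)^{2}}$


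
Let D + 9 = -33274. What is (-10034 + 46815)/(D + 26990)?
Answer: -36781/6293 ≈ -5.8447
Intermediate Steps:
D = -33283 (D = -9 - 33274 = -33283)
(-10034 + 46815)/(D + 26990) = (-10034 + 46815)/(-33283 + 26990) = 36781/(-6293) = 36781*(-1/6293) = -36781/6293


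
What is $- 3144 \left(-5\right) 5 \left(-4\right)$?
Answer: $-314400$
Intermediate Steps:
$- 3144 \left(-5\right) 5 \left(-4\right) = - 3144 \left(\left(-25\right) \left(-4\right)\right) = \left(-3144\right) 100 = -314400$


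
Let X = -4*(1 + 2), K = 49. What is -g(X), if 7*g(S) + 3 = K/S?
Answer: 85/84 ≈ 1.0119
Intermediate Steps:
X = -12 (X = -4*3 = -12)
g(S) = -3/7 + 7/S (g(S) = -3/7 + (49/S)/7 = -3/7 + 7/S)
-g(X) = -(-3/7 + 7/(-12)) = -(-3/7 + 7*(-1/12)) = -(-3/7 - 7/12) = -1*(-85/84) = 85/84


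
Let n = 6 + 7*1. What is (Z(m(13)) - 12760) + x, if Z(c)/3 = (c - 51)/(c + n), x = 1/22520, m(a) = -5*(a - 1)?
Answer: -13498195193/1058440 ≈ -12753.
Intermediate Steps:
n = 13 (n = 6 + 7 = 13)
m(a) = 5 - 5*a (m(a) = -5*(-1 + a) = 5 - 5*a)
x = 1/22520 ≈ 4.4405e-5
Z(c) = 3*(-51 + c)/(13 + c) (Z(c) = 3*((c - 51)/(c + 13)) = 3*((-51 + c)/(13 + c)) = 3*(-51 + c)/(13 + c))
(Z(m(13)) - 12760) + x = (3*(-51 + (5 - 5*13))/(13 + (5 - 5*13)) - 12760) + 1/22520 = (3*(-51 + (5 - 65))/(13 + (5 - 65)) - 12760) + 1/22520 = (3*(-51 - 60)/(13 - 60) - 12760) + 1/22520 = (3*(-111)/(-47) - 12760) + 1/22520 = (3*(-1/47)*(-111) - 12760) + 1/22520 = (333/47 - 12760) + 1/22520 = -599387/47 + 1/22520 = -13498195193/1058440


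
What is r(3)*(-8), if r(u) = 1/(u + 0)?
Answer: -8/3 ≈ -2.6667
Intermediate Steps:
r(u) = 1/u
r(3)*(-8) = -8/3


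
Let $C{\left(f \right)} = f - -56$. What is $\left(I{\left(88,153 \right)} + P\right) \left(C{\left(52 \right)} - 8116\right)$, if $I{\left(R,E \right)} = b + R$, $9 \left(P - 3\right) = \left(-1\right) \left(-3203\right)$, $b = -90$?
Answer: $- \frac{25721696}{9} \approx -2.858 \cdot 10^{6}$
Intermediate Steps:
$P = \frac{3230}{9}$ ($P = 3 + \frac{\left(-1\right) \left(-3203\right)}{9} = 3 + \frac{1}{9} \cdot 3203 = 3 + \frac{3203}{9} = \frac{3230}{9} \approx 358.89$)
$C{\left(f \right)} = 56 + f$ ($C{\left(f \right)} = f + 56 = 56 + f$)
$I{\left(R,E \right)} = -90 + R$
$\left(I{\left(88,153 \right)} + P\right) \left(C{\left(52 \right)} - 8116\right) = \left(\left(-90 + 88\right) + \frac{3230}{9}\right) \left(\left(56 + 52\right) - 8116\right) = \left(-2 + \frac{3230}{9}\right) \left(108 - 8116\right) = \frac{3212}{9} \left(-8008\right) = - \frac{25721696}{9}$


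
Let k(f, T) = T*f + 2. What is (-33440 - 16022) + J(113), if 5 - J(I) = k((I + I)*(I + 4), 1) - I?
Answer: -75788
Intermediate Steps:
k(f, T) = 2 + T*f
J(I) = 3 + I - 2*I*(4 + I) (J(I) = 5 - ((2 + 1*((I + I)*(I + 4))) - I) = 5 - ((2 + 1*((2*I)*(4 + I))) - I) = 5 - ((2 + 1*(2*I*(4 + I))) - I) = 5 - ((2 + 2*I*(4 + I)) - I) = 5 - (2 - I + 2*I*(4 + I)) = 5 + (-2 + I - 2*I*(4 + I)) = 3 + I - 2*I*(4 + I))
(-33440 - 16022) + J(113) = (-33440 - 16022) + (3 + 113 - 2*113*(4 + 113)) = -49462 + (3 + 113 - 2*113*117) = -49462 + (3 + 113 - 26442) = -49462 - 26326 = -75788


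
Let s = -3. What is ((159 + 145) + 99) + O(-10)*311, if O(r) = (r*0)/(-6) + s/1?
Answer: -530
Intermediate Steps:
O(r) = -3 (O(r) = (r*0)/(-6) - 3/1 = 0*(-1/6) - 3*1 = 0 - 3 = -3)
((159 + 145) + 99) + O(-10)*311 = ((159 + 145) + 99) - 3*311 = (304 + 99) - 933 = 403 - 933 = -530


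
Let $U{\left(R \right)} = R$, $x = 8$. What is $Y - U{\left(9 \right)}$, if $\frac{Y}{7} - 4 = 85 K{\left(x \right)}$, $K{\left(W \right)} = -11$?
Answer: $-6526$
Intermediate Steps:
$Y = -6517$ ($Y = 28 + 7 \cdot 85 \left(-11\right) = 28 + 7 \left(-935\right) = 28 - 6545 = -6517$)
$Y - U{\left(9 \right)} = -6517 - 9 = -6526$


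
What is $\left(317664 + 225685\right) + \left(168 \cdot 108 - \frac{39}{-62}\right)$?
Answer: $\frac{34812605}{62} \approx 5.6149 \cdot 10^{5}$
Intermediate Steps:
$\left(317664 + 225685\right) + \left(168 \cdot 108 - \frac{39}{-62}\right) = 543349 + \left(18144 - - \frac{39}{62}\right) = 543349 + \left(18144 + \frac{39}{62}\right) = 543349 + \frac{1124967}{62} = \frac{34812605}{62}$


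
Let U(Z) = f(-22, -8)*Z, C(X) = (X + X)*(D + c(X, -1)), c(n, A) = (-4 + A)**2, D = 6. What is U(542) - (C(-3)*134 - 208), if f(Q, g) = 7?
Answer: 28926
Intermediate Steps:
C(X) = 62*X (C(X) = (X + X)*(6 + (-4 - 1)**2) = (2*X)*(6 + (-5)**2) = (2*X)*(6 + 25) = (2*X)*31 = 62*X)
U(Z) = 7*Z
U(542) - (C(-3)*134 - 208) = 7*542 - ((62*(-3))*134 - 208) = 3794 - (-186*134 - 208) = 3794 - (-24924 - 208) = 3794 - 1*(-25132) = 3794 + 25132 = 28926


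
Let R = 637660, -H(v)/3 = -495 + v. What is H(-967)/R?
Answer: 2193/318830 ≈ 0.0068783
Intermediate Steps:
H(v) = 1485 - 3*v (H(v) = -3*(-495 + v) = 1485 - 3*v)
H(-967)/R = (1485 - 3*(-967))/637660 = (1485 + 2901)*(1/637660) = 4386*(1/637660) = 2193/318830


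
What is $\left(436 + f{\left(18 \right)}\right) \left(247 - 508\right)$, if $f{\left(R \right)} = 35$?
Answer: $-122931$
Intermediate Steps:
$\left(436 + f{\left(18 \right)}\right) \left(247 - 508\right) = \left(436 + 35\right) \left(247 - 508\right) = 471 \left(247 - 508\right) = 471 \left(-261\right) = -122931$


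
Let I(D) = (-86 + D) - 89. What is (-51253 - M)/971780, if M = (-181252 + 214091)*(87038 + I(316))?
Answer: -1431461217/485890 ≈ -2946.1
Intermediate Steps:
I(D) = -175 + D
M = 2862871181 (M = (-181252 + 214091)*(87038 + (-175 + 316)) = 32839*(87038 + 141) = 32839*87179 = 2862871181)
(-51253 - M)/971780 = (-51253 - 1*2862871181)/971780 = (-51253 - 2862871181)*(1/971780) = -2862922434*1/971780 = -1431461217/485890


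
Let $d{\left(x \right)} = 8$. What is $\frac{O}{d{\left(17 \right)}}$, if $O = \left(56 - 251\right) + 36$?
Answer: $- \frac{159}{8} \approx -19.875$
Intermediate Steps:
$O = -159$ ($O = -195 + 36 = -159$)
$\frac{O}{d{\left(17 \right)}} = - \frac{159}{8}$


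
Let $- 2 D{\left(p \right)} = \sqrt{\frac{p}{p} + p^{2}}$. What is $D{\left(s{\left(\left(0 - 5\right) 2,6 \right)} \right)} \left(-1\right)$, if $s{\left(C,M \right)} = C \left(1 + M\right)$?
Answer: $\frac{13 \sqrt{29}}{2} \approx 35.004$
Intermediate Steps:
$D{\left(p \right)} = - \frac{\sqrt{1 + p^{2}}}{2}$ ($D{\left(p \right)} = - \frac{\sqrt{\frac{p}{p} + p^{2}}}{2} = - \frac{\sqrt{1 + p^{2}}}{2}$)
$D{\left(s{\left(\left(0 - 5\right) 2,6 \right)} \right)} \left(-1\right) = - \frac{\sqrt{1 + \left(\left(0 - 5\right) 2 \left(1 + 6\right)\right)^{2}}}{2} \left(-1\right) = - \frac{\sqrt{1 + \left(\left(0 - 5\right) 2 \cdot 7\right)^{2}}}{2} \left(-1\right) = - \frac{\sqrt{1 + \left(\left(-5\right) 2 \cdot 7\right)^{2}}}{2} \left(-1\right) = - \frac{\sqrt{1 + \left(\left(-10\right) 7\right)^{2}}}{2} \left(-1\right) = - \frac{\sqrt{1 + \left(-70\right)^{2}}}{2} \left(-1\right) = - \frac{\sqrt{1 + 4900}}{2} \left(-1\right) = - \frac{\sqrt{4901}}{2} \left(-1\right) = - \frac{13 \sqrt{29}}{2} \left(-1\right) = \frac{13 \sqrt{29}}{2}$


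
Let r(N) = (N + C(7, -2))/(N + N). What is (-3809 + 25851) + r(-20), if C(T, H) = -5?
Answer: 176341/8 ≈ 22043.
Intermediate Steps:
r(N) = (-5 + N)/(2*N) (r(N) = (N - 5)/(N + N) = (-5 + N)/((2*N)) = (-5 + N)*(1/(2*N)) = (-5 + N)/(2*N))
(-3809 + 25851) + r(-20) = (-3809 + 25851) + (1/2)*(-5 - 20)/(-20) = 22042 + (1/2)*(-1/20)*(-25) = 22042 + 5/8 = 176341/8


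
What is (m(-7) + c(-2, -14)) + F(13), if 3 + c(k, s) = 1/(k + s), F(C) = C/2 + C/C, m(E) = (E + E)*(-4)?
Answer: 967/16 ≈ 60.438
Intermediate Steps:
m(E) = -8*E (m(E) = (2*E)*(-4) = -8*E)
F(C) = 1 + C/2 (F(C) = C*(1/2) + 1 = C/2 + 1 = 1 + C/2)
c(k, s) = -3 + 1/(k + s)
(m(-7) + c(-2, -14)) + F(13) = (-8*(-7) + (1 - 3*(-2) - 3*(-14))/(-2 - 14)) + (1 + (1/2)*13) = (56 + (1 + 6 + 42)/(-16)) + (1 + 13/2) = (56 - 1/16*49) + 15/2 = (56 - 49/16) + 15/2 = 847/16 + 15/2 = 967/16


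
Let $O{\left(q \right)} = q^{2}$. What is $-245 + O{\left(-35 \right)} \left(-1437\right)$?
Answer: $-1760570$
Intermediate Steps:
$-245 + O{\left(-35 \right)} \left(-1437\right) = -245 + \left(-35\right)^{2} \left(-1437\right) = -245 + 1225 \left(-1437\right) = -245 - 1760325 = -1760570$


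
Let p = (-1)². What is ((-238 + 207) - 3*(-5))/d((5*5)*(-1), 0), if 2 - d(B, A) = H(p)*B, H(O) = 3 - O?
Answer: -4/13 ≈ -0.30769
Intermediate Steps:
p = 1
d(B, A) = 2 - 2*B (d(B, A) = 2 - (3 - 1*1)*B = 2 - (3 - 1)*B = 2 - 2*B)
((-238 + 207) - 3*(-5))/d((5*5)*(-1), 0) = ((-238 + 207) - 3*(-5))/(2 - 2*5*5*(-1)) = (-31 - 1*(-15))/(2 - 50*(-1)) = (-31 + 15)/(2 - 2*(-25)) = -16/(2 + 50) = -16/52 = -16*1/52 = -4/13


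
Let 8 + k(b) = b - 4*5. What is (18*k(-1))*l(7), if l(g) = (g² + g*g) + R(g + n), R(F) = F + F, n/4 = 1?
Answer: -62640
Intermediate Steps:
n = 4 (n = 4*1 = 4)
R(F) = 2*F
k(b) = -28 + b (k(b) = -8 + (b - 4*5) = -8 + (b - 20) = -8 + (-20 + b) = -28 + b)
l(g) = 8 + 2*g + 2*g² (l(g) = (g² + g*g) + 2*(g + 4) = (g² + g²) + 2*(4 + g) = 2*g² + (8 + 2*g) = 8 + 2*g + 2*g²)
(18*k(-1))*l(7) = (18*(-28 - 1))*(8 + 2*7 + 2*7²) = (18*(-29))*(8 + 14 + 2*49) = -522*(8 + 14 + 98) = -522*120 = -62640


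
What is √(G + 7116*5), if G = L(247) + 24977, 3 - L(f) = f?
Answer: √60313 ≈ 245.59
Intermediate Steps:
L(f) = 3 - f
G = 24733 (G = (3 - 1*247) + 24977 = (3 - 247) + 24977 = -244 + 24977 = 24733)
√(G + 7116*5) = √(24733 + 7116*5) = √(24733 + 35580) = √60313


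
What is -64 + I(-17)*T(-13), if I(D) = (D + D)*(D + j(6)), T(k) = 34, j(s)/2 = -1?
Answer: 21900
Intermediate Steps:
j(s) = -2 (j(s) = 2*(-1) = -2)
I(D) = 2*D*(-2 + D) (I(D) = (D + D)*(D - 2) = (2*D)*(-2 + D) = 2*D*(-2 + D))
-64 + I(-17)*T(-13) = -64 + (2*(-17)*(-2 - 17))*34 = -64 + (2*(-17)*(-19))*34 = -64 + 646*34 = -64 + 21964 = 21900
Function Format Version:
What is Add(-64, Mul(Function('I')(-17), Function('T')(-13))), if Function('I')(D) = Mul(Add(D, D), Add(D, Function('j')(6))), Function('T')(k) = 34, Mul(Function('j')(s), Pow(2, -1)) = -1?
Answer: 21900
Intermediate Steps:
Function('j')(s) = -2 (Function('j')(s) = Mul(2, -1) = -2)
Function('I')(D) = Mul(2, D, Add(-2, D)) (Function('I')(D) = Mul(Add(D, D), Add(D, -2)) = Mul(Mul(2, D), Add(-2, D)) = Mul(2, D, Add(-2, D)))
Add(-64, Mul(Function('I')(-17), Function('T')(-13))) = Add(-64, Mul(Mul(2, -17, Add(-2, -17)), 34)) = Add(-64, Mul(Mul(2, -17, -19), 34)) = Add(-64, Mul(646, 34)) = Add(-64, 21964) = 21900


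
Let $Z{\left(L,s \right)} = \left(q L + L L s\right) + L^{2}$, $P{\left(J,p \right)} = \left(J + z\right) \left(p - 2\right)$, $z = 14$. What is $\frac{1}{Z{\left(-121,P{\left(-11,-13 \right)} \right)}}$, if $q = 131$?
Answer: $- \frac{1}{660055} \approx -1.515 \cdot 10^{-6}$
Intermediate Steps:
$P{\left(J,p \right)} = \left(-2 + p\right) \left(14 + J\right)$ ($P{\left(J,p \right)} = \left(J + 14\right) \left(p - 2\right) = \left(14 + J\right) \left(-2 + p\right) = \left(-2 + p\right) \left(14 + J\right)$)
$Z{\left(L,s \right)} = L^{2} + 131 L + s L^{2}$ ($Z{\left(L,s \right)} = \left(131 L + L L s\right) + L^{2} = \left(131 L + L^{2} s\right) + L^{2} = \left(131 L + s L^{2}\right) + L^{2} = L^{2} + 131 L + s L^{2}$)
$\frac{1}{Z{\left(-121,P{\left(-11,-13 \right)} \right)}} = \frac{1}{\left(-121\right) \left(131 - 121 - 121 \left(-28 - -22 + 14 \left(-13\right) - -143\right)\right)} = \frac{1}{\left(-121\right) \left(131 - 121 - 121 \left(-28 + 22 - 182 + 143\right)\right)} = \frac{1}{\left(-121\right) \left(131 - 121 - -5445\right)} = \frac{1}{\left(-121\right) \left(131 - 121 + 5445\right)} = \frac{1}{\left(-121\right) 5455} = \frac{1}{-660055} = - \frac{1}{660055}$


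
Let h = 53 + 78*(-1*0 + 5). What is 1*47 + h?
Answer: 490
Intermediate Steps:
h = 443 (h = 53 + 78*(0 + 5) = 53 + 78*5 = 53 + 390 = 443)
1*47 + h = 1*47 + 443 = 47 + 443 = 490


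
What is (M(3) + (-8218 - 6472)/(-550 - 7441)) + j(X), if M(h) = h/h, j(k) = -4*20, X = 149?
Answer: -616599/7991 ≈ -77.162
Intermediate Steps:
j(k) = -80
M(h) = 1
(M(3) + (-8218 - 6472)/(-550 - 7441)) + j(X) = (1 + (-8218 - 6472)/(-550 - 7441)) - 80 = (1 - 14690/(-7991)) - 80 = (1 - 14690*(-1/7991)) - 80 = (1 + 14690/7991) - 80 = 22681/7991 - 80 = -616599/7991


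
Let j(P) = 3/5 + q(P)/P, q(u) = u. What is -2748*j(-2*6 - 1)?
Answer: -21984/5 ≈ -4396.8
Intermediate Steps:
j(P) = 8/5 (j(P) = 3/5 + P/P = 3*(⅕) + 1 = ⅗ + 1 = 8/5)
-2748*j(-2*6 - 1) = -2748*8/5 = -21984/5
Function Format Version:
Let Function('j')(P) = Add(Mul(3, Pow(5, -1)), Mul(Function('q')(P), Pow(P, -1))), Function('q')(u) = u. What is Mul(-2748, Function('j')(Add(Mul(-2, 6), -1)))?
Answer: Rational(-21984, 5) ≈ -4396.8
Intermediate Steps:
Function('j')(P) = Rational(8, 5) (Function('j')(P) = Add(Mul(3, Pow(5, -1)), Mul(P, Pow(P, -1))) = Add(Mul(3, Rational(1, 5)), 1) = Add(Rational(3, 5), 1) = Rational(8, 5))
Mul(-2748, Function('j')(Add(Mul(-2, 6), -1))) = Mul(-2748, Rational(8, 5)) = Rational(-21984, 5)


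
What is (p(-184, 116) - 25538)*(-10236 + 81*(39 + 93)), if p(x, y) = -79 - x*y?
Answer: -1948488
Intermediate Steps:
p(x, y) = -79 - x*y
(p(-184, 116) - 25538)*(-10236 + 81*(39 + 93)) = ((-79 - 1*(-184)*116) - 25538)*(-10236 + 81*(39 + 93)) = ((-79 + 21344) - 25538)*(-10236 + 81*132) = (21265 - 25538)*(-10236 + 10692) = -4273*456 = -1948488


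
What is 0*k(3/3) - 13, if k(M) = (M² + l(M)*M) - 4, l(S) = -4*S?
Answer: -13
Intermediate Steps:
k(M) = -4 - 3*M² (k(M) = (M² + (-4*M)*M) - 4 = (M² - 4*M²) - 4 = -3*M² - 4 = -4 - 3*M²)
0*k(3/3) - 13 = 0*(-4 - 3*1²) - 13 = 0*(-4 - 3*1) - 13 = 0*(-4 - 3) - 13 = 0*(-7) - 13 = 0 - 13 = -13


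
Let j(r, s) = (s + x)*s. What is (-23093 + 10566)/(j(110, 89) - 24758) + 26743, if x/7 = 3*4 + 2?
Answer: 217031972/8115 ≈ 26745.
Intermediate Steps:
x = 98 (x = 7*(3*4 + 2) = 7*(12 + 2) = 7*14 = 98)
j(r, s) = s*(98 + s) (j(r, s) = (s + 98)*s = (98 + s)*s = s*(98 + s))
(-23093 + 10566)/(j(110, 89) - 24758) + 26743 = (-23093 + 10566)/(89*(98 + 89) - 24758) + 26743 = -12527/(89*187 - 24758) + 26743 = -12527/(16643 - 24758) + 26743 = -12527/(-8115) + 26743 = -12527*(-1/8115) + 26743 = 12527/8115 + 26743 = 217031972/8115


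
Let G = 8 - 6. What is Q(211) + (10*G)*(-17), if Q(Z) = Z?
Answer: -129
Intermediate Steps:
G = 2
Q(211) + (10*G)*(-17) = 211 + (10*2)*(-17) = 211 + 20*(-17) = 211 - 340 = -129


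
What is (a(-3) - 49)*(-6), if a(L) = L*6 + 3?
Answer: 384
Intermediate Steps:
a(L) = 3 + 6*L (a(L) = 6*L + 3 = 3 + 6*L)
(a(-3) - 49)*(-6) = ((3 + 6*(-3)) - 49)*(-6) = ((3 - 18) - 49)*(-6) = (-15 - 49)*(-6) = -64*(-6) = 384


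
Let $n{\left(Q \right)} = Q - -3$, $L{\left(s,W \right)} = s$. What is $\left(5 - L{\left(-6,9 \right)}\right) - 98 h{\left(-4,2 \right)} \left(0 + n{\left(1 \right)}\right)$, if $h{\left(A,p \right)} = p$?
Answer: $-773$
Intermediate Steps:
$n{\left(Q \right)} = 3 + Q$ ($n{\left(Q \right)} = Q + 3 = 3 + Q$)
$\left(5 - L{\left(-6,9 \right)}\right) - 98 h{\left(-4,2 \right)} \left(0 + n{\left(1 \right)}\right) = \left(5 - -6\right) - 98 \cdot 2 \left(0 + \left(3 + 1\right)\right) = \left(5 + 6\right) - 98 \cdot 2 \left(0 + 4\right) = 11 - 98 \cdot 2 \cdot 4 = 11 - 784 = -773$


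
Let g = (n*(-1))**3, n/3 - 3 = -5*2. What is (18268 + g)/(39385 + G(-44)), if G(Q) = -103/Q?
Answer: 1211276/1733043 ≈ 0.69893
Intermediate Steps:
n = -21 (n = 9 + 3*(-5*2) = 9 + 3*(-10) = 9 - 30 = -21)
g = 9261 (g = (-21*(-1))**3 = 21**3 = 9261)
(18268 + g)/(39385 + G(-44)) = (18268 + 9261)/(39385 - 103/(-44)) = 27529/(39385 - 103*(-1/44)) = 27529/(39385 + 103/44) = 27529/(1733043/44) = 27529*(44/1733043) = 1211276/1733043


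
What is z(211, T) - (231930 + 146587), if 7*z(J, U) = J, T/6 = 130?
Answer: -2649408/7 ≈ -3.7849e+5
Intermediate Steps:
T = 780 (T = 6*130 = 780)
z(J, U) = J/7
z(211, T) - (231930 + 146587) = (1/7)*211 - (231930 + 146587) = 211/7 - 1*378517 = 211/7 - 378517 = -2649408/7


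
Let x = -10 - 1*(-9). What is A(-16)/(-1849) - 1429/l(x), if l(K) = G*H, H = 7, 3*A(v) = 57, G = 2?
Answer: -2642487/25886 ≈ -102.08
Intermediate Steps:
x = -1 (x = -10 + 9 = -1)
A(v) = 19 (A(v) = (⅓)*57 = 19)
l(K) = 14 (l(K) = 2*7 = 14)
A(-16)/(-1849) - 1429/l(x) = 19/(-1849) - 1429/14 = 19*(-1/1849) - 1429*1/14 = -19/1849 - 1429/14 = -2642487/25886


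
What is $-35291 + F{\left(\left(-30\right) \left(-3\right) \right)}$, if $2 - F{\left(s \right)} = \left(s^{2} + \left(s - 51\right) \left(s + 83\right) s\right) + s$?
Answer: $-650709$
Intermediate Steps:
$F{\left(s \right)} = 2 - s - s^{2} - s \left(-51 + s\right) \left(83 + s\right)$ ($F{\left(s \right)} = 2 - \left(\left(s^{2} + \left(s - 51\right) \left(s + 83\right) s\right) + s\right) = 2 - \left(\left(s^{2} + \left(-51 + s\right) \left(83 + s\right) s\right) + s\right) = 2 - \left(\left(s^{2} + s \left(-51 + s\right) \left(83 + s\right)\right) + s\right) = 2 - \left(s + s^{2} + s \left(-51 + s\right) \left(83 + s\right)\right) = 2 - s - s^{2} - s \left(-51 + s\right) \left(83 + s\right)$)
$-35291 + F{\left(\left(-30\right) \left(-3\right) \right)} = -35291 + \left(2 - \left(\left(-30\right) \left(-3\right)\right)^{3} - 33 \left(\left(-30\right) \left(-3\right)\right)^{2} + 4232 \left(\left(-30\right) \left(-3\right)\right)\right) = -35291 + \left(2 - 90^{3} - 33 \cdot 90^{2} + 4232 \cdot 90\right) = -35291 + \left(2 - 729000 - 267300 + 380880\right) = -35291 - 615418 = -650709$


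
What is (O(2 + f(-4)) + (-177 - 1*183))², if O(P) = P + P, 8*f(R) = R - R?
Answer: 126736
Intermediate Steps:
f(R) = 0 (f(R) = (R - R)/8 = (⅛)*0 = 0)
O(P) = 2*P
(O(2 + f(-4)) + (-177 - 1*183))² = (2*(2 + 0) + (-177 - 1*183))² = (2*2 + (-177 - 183))² = (4 - 360)² = (-356)² = 126736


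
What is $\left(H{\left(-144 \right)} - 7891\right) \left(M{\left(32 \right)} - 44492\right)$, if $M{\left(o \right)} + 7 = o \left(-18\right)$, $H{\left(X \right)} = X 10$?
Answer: $420594825$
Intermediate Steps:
$H{\left(X \right)} = 10 X$
$M{\left(o \right)} = -7 - 18 o$ ($M{\left(o \right)} = -7 + o \left(-18\right) = -7 - 18 o$)
$\left(H{\left(-144 \right)} - 7891\right) \left(M{\left(32 \right)} - 44492\right) = \left(10 \left(-144\right) - 7891\right) \left(\left(-7 - 576\right) - 44492\right) = \left(-1440 - 7891\right) \left(\left(-7 - 576\right) - 44492\right) = - 9331 \left(-583 - 44492\right) = \left(-9331\right) \left(-45075\right) = 420594825$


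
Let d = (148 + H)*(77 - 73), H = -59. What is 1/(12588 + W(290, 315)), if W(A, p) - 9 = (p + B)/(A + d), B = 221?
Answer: 323/4069099 ≈ 7.9379e-5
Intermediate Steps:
d = 356 (d = (148 - 59)*(77 - 73) = 89*4 = 356)
W(A, p) = 9 + (221 + p)/(356 + A) (W(A, p) = 9 + (p + 221)/(A + 356) = 9 + (221 + p)/(356 + A))
1/(12588 + W(290, 315)) = 1/(12588 + (3425 + 315 + 9*290)/(356 + 290)) = 1/(12588 + (3425 + 315 + 2610)/646) = 1/(12588 + (1/646)*6350) = 1/(12588 + 3175/323) = 1/(4069099/323) = 323/4069099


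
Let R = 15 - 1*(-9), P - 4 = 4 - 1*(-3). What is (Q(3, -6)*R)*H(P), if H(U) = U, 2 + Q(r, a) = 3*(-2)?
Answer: -2112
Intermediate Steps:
Q(r, a) = -8 (Q(r, a) = -2 + 3*(-2) = -2 - 6 = -8)
P = 11 (P = 4 + (4 - 1*(-3)) = 4 + (4 + 3) = 4 + 7 = 11)
R = 24 (R = 15 + 9 = 24)
(Q(3, -6)*R)*H(P) = -8*24*11 = -192*11 = -2112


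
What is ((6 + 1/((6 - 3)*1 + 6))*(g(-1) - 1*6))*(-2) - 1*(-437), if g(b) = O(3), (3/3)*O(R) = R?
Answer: 1421/3 ≈ 473.67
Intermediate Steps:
O(R) = R
g(b) = 3
((6 + 1/((6 - 3)*1 + 6))*(g(-1) - 1*6))*(-2) - 1*(-437) = ((6 + 1/((6 - 3)*1 + 6))*(3 - 1*6))*(-2) - 1*(-437) = ((6 + 1/(3*1 + 6))*(3 - 6))*(-2) + 437 = ((6 + 1/(3 + 6))*(-3))*(-2) + 437 = ((6 + 1/9)*(-3))*(-2) + 437 = ((6 + 1*(⅑))*(-3))*(-2) + 437 = ((6 + ⅑)*(-3))*(-2) + 437 = ((55/9)*(-3))*(-2) + 437 = -55/3*(-2) + 437 = 110/3 + 437 = 1421/3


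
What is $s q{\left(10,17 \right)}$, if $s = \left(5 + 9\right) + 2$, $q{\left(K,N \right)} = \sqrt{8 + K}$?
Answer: $48 \sqrt{2} \approx 67.882$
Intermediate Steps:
$s = 16$ ($s = 14 + 2 = 16$)
$s q{\left(10,17 \right)} = 16 \sqrt{8 + 10} = 16 \sqrt{18} = 16 \cdot 3 \sqrt{2} = 48 \sqrt{2}$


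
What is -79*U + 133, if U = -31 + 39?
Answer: -499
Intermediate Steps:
U = 8
-79*U + 133 = -79*8 + 133 = -632 + 133 = -499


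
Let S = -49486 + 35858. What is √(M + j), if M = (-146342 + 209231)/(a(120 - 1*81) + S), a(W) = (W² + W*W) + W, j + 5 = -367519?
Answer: I*√40883742338799/10547 ≈ 606.24*I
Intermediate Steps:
j = -367524 (j = -5 - 367519 = -367524)
a(W) = W + 2*W² (a(W) = (W² + W²) + W = 2*W² + W = W + 2*W²)
S = -13628
M = -62889/10547 (M = (-146342 + 209231)/((120 - 1*81)*(1 + 2*(120 - 1*81)) - 13628) = 62889/((120 - 81)*(1 + 2*(120 - 81)) - 13628) = 62889/(39*(1 + 2*39) - 13628) = 62889/(39*(1 + 78) - 13628) = 62889/(39*79 - 13628) = 62889/(3081 - 13628) = 62889/(-10547) = 62889*(-1/10547) = -62889/10547 ≈ -5.9627)
√(M + j) = √(-62889/10547 - 367524) = √(-3876338517/10547) = I*√40883742338799/10547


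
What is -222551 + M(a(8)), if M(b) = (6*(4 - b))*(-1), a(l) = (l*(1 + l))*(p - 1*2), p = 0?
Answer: -223439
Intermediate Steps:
a(l) = -2*l*(1 + l) (a(l) = (l*(1 + l))*(0 - 1*2) = (l*(1 + l))*(0 - 2) = (l*(1 + l))*(-2) = -2*l*(1 + l))
M(b) = -24 + 6*b (M(b) = (24 - 6*b)*(-1) = -24 + 6*b)
-222551 + M(a(8)) = -222551 + (-24 + 6*(2*8*(-1 - 1*8))) = -222551 + (-24 + 6*(2*8*(-1 - 8))) = -222551 + (-24 + 6*(2*8*(-9))) = -222551 + (-24 + 6*(-144)) = -222551 + (-24 - 864) = -222551 - 888 = -223439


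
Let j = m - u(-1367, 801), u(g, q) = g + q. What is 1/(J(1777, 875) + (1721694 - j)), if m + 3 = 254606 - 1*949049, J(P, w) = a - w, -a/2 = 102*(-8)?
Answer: 1/2416331 ≈ 4.1385e-7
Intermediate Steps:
a = 1632 (a = -204*(-8) = -2*(-816) = 1632)
J(P, w) = 1632 - w
m = -694446 (m = -3 + (254606 - 1*949049) = -3 + (254606 - 949049) = -3 - 694443 = -694446)
j = -693880 (j = -694446 - (-1367 + 801) = -694446 - 1*(-566) = -694446 + 566 = -693880)
1/(J(1777, 875) + (1721694 - j)) = 1/((1632 - 1*875) + (1721694 - 1*(-693880))) = 1/((1632 - 875) + (1721694 + 693880)) = 1/(757 + 2415574) = 1/2416331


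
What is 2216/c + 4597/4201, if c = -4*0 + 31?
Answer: 9451923/130231 ≈ 72.578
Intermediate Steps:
c = 31 (c = 0 + 31 = 31)
2216/c + 4597/4201 = 2216/31 + 4597/4201 = 9451923/130231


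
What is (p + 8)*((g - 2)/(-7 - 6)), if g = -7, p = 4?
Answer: 108/13 ≈ 8.3077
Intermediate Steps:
(p + 8)*((g - 2)/(-7 - 6)) = (4 + 8)*((-7 - 2)/(-7 - 6)) = 12*(-9/(-13)) = 12*(-9*(-1/13)) = 12*(9/13) = 108/13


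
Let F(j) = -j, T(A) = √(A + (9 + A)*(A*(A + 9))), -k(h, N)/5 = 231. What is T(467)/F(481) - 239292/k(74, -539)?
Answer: 79764/385 - √105811459/481 ≈ 185.79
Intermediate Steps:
k(h, N) = -1155 (k(h, N) = -5*231 = -1155)
T(A) = √(A + A*(9 + A)²) (T(A) = √(A + (9 + A)*(A*(9 + A))) = √(A + A*(9 + A)²))
T(467)/F(481) - 239292/k(74, -539) = √(467*(1 + (9 + 467)²))/((-1*481)) - 239292/(-1155) = √(467*(1 + 476²))/(-481) - 239292*(-1/1155) = √(467*(1 + 226576))*(-1/481) + 79764/385 = √(467*226577)*(-1/481) + 79764/385 = √105811459*(-1/481) + 79764/385 = -√105811459/481 + 79764/385 = 79764/385 - √105811459/481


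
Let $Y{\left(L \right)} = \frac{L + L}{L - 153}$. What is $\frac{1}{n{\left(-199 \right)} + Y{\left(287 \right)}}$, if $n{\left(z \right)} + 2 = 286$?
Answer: $\frac{67}{19315} \approx 0.0034688$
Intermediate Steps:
$Y{\left(L \right)} = \frac{2 L}{-153 + L}$
$n{\left(z \right)} = 284$ ($n{\left(z \right)} = -2 + 286 = 284$)
$\frac{1}{n{\left(-199 \right)} + Y{\left(287 \right)}} = \frac{1}{284 + 2 \cdot 287 \frac{1}{-153 + 287}} = \frac{1}{284 + 2 \cdot 287 \cdot \frac{1}{134}} = \frac{1}{284 + \frac{287}{67}} = \frac{1}{\frac{19315}{67}} = \frac{67}{19315}$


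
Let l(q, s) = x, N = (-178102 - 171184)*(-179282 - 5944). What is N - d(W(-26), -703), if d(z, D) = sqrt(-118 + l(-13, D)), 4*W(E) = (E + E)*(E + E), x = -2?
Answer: 64696848636 - 2*I*sqrt(30) ≈ 6.4697e+10 - 10.954*I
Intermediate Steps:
N = 64696848636 (N = -349286*(-185226) = 64696848636)
l(q, s) = -2
W(E) = E**2 (W(E) = ((E + E)*(E + E))/4 = ((2*E)*(2*E))/4 = (4*E**2)/4 = E**2)
d(z, D) = 2*I*sqrt(30) (d(z, D) = sqrt(-118 - 2) = sqrt(-120) = 2*I*sqrt(30))
N - d(W(-26), -703) = 64696848636 - 2*I*sqrt(30)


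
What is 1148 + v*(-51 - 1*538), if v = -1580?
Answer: 931768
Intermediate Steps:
1148 + v*(-51 - 1*538) = 1148 - 1580*(-51 - 1*538) = 1148 - 1580*(-51 - 538) = 1148 - 1580*(-589) = 1148 + 930620 = 931768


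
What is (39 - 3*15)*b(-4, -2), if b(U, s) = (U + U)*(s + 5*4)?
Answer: 864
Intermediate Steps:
b(U, s) = 2*U*(20 + s) (b(U, s) = (2*U)*(s + 20) = (2*U)*(20 + s) = 2*U*(20 + s))
(39 - 3*15)*b(-4, -2) = (39 - 3*15)*(2*(-4)*(20 - 2)) = (39 - 45)*(2*(-4)*18) = -6*(-144) = 864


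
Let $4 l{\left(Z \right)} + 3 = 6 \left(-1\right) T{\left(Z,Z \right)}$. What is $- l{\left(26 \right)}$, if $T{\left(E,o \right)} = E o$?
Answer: $\frac{4059}{4} \approx 1014.8$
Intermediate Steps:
$l{\left(Z \right)} = - \frac{3}{4} - \frac{3 Z^{2}}{2}$ ($l{\left(Z \right)} = - \frac{3}{4} + \frac{6 \left(-1\right) Z Z}{4} = - \frac{3}{4} + \frac{\left(-6\right) Z^{2}}{4} = - \frac{3}{4} - \frac{3 Z^{2}}{2}$)
$- l{\left(26 \right)} = - (- \frac{3}{4} - \frac{3 \cdot 26^{2}}{2}) = - (- \frac{3}{4} - 1014) = \left(-1\right) \left(- \frac{4059}{4}\right) = \frac{4059}{4}$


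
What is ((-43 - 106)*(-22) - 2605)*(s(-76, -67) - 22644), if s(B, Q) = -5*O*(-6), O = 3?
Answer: -15178842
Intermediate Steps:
s(B, Q) = 90 (s(B, Q) = -5*3*(-6) = -15*(-6) = 90)
((-43 - 106)*(-22) - 2605)*(s(-76, -67) - 22644) = ((-43 - 106)*(-22) - 2605)*(90 - 22644) = (-149*(-22) - 2605)*(-22554) = (3278 - 2605)*(-22554) = 673*(-22554) = -15178842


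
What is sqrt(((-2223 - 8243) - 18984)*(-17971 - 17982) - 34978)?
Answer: 2*sqrt(264695218) ≈ 32539.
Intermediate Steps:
sqrt(((-2223 - 8243) - 18984)*(-17971 - 17982) - 34978) = sqrt((-10466 - 18984)*(-35953) - 34978) = sqrt(-29450*(-35953) - 34978) = sqrt(1058815850 - 34978) = sqrt(1058780872) = 2*sqrt(264695218)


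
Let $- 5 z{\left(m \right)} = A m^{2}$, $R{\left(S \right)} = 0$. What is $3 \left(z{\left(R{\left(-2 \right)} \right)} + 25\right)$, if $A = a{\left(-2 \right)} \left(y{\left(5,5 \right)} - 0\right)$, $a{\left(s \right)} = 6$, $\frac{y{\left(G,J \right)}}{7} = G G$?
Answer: $75$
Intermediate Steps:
$y{\left(G,J \right)} = 7 G^{2}$ ($y{\left(G,J \right)} = 7 G G = 7 G^{2}$)
$A = 1050$ ($A = 6 \left(7 \cdot 5^{2} - 0\right) = 6 \left(7 \cdot 25 + 0\right) = 6 \left(175 + 0\right) = 6 \cdot 175 = 1050$)
$z{\left(m \right)} = - 210 m^{2}$ ($z{\left(m \right)} = - \frac{1050 m^{2}}{5} = - 210 m^{2}$)
$3 \left(z{\left(R{\left(-2 \right)} \right)} + 25\right) = 3 \left(- 210 \cdot 0^{2} + 25\right) = 3 \left(\left(-210\right) 0 + 25\right) = 3 \left(0 + 25\right) = 3 \cdot 25 = 75$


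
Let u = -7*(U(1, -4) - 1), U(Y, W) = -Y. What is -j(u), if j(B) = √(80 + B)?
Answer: -√94 ≈ -9.6954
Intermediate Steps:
u = 14 (u = -7*(-1*1 - 1) = -7*(-1 - 1) = -7*(-2) = 14)
-j(u) = -√(80 + 14) = -√94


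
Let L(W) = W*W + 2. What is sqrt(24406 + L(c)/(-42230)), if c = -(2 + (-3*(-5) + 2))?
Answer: sqrt(43524983667910)/42230 ≈ 156.22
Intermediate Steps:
c = -19 (c = -(2 + (15 + 2)) = -(2 + 17) = -1*19 = -19)
L(W) = 2 + W**2 (L(W) = W**2 + 2 = 2 + W**2)
sqrt(24406 + L(c)/(-42230)) = sqrt(24406 + (2 + (-19)**2)/(-42230)) = sqrt(24406 + (2 + 361)*(-1/42230)) = sqrt(24406 + 363*(-1/42230)) = sqrt(24406 - 363/42230) = sqrt(1030665017/42230) = sqrt(43524983667910)/42230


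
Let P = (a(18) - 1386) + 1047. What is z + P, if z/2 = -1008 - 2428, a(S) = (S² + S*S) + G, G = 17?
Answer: -6546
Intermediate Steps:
a(S) = 17 + 2*S² (a(S) = (S² + S*S) + 17 = (S² + S²) + 17 = 2*S² + 17 = 17 + 2*S²)
z = -6872 (z = 2*(-1008 - 2428) = 2*(-3436) = -6872)
P = 326 (P = ((17 + 2*18²) - 1386) + 1047 = ((17 + 2*324) - 1386) + 1047 = ((17 + 648) - 1386) + 1047 = (665 - 1386) + 1047 = -721 + 1047 = 326)
z + P = -6872 + 326 = -6546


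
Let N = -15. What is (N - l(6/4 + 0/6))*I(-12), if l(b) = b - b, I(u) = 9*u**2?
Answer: -19440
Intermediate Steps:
l(b) = 0
(N - l(6/4 + 0/6))*I(-12) = (-15 - 1*0)*(9*(-12)**2) = (-15 + 0)*(9*144) = -15*1296 = -19440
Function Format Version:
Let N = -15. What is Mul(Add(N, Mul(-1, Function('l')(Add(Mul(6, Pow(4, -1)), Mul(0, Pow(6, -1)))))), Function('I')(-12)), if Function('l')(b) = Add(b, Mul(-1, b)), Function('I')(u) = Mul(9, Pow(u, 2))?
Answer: -19440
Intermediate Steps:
Function('l')(b) = 0
Mul(Add(N, Mul(-1, Function('l')(Add(Mul(6, Pow(4, -1)), Mul(0, Pow(6, -1)))))), Function('I')(-12)) = Mul(Add(-15, Mul(-1, 0)), Mul(9, Pow(-12, 2))) = Mul(Add(-15, 0), Mul(9, 144)) = Mul(-15, 1296) = -19440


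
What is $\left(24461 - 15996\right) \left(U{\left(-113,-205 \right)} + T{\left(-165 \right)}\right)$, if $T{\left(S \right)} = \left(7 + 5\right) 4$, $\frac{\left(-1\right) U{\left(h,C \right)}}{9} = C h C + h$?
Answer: $361798247850$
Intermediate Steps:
$U{\left(h,C \right)} = - 9 h - 9 h C^{2}$ ($U{\left(h,C \right)} = - 9 \left(C h C + h\right) = - 9 \left(h C^{2} + h\right) = - 9 \left(h + h C^{2}\right) = - 9 h - 9 h C^{2}$)
$T{\left(S \right)} = 48$ ($T{\left(S \right)} = 12 \cdot 4 = 48$)
$\left(24461 - 15996\right) \left(U{\left(-113,-205 \right)} + T{\left(-165 \right)}\right) = \left(24461 - 15996\right) \left(\left(-9\right) \left(-113\right) \left(1 + \left(-205\right)^{2}\right) + 48\right) = 8465 \left(\left(-9\right) \left(-113\right) \left(1 + 42025\right) + 48\right) = 8465 \left(\left(-9\right) \left(-113\right) 42026 + 48\right) = 8465 \left(42740442 + 48\right) = 8465 \cdot 42740490 = 361798247850$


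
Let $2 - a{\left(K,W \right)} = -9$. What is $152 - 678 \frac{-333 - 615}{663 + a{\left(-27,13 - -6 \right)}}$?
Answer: $\frac{372596}{337} \approx 1105.6$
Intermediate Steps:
$a{\left(K,W \right)} = 11$ ($a{\left(K,W \right)} = 2 - -9 = 2 + 9 = 11$)
$152 - 678 \frac{-333 - 615}{663 + a{\left(-27,13 - -6 \right)}} = 152 - 678 \frac{-333 - 615}{663 + 11} = 152 - 678 \left(- \frac{948}{674}\right) = 152 - 678 \left(\left(-948\right) \frac{1}{674}\right) = 152 - - \frac{321372}{337} = 152 + \frac{321372}{337} = \frac{372596}{337}$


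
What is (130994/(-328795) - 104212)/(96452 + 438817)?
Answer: -11421505178/58664590285 ≈ -0.19469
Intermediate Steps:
(130994/(-328795) - 104212)/(96452 + 438817) = (130994*(-1/328795) - 104212)/535269 = (-130994/328795 - 104212)*(1/535269) = -34264515534/328795*1/535269 = -11421505178/58664590285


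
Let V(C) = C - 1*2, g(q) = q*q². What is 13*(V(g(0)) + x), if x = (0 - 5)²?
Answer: 299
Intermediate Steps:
x = 25 (x = (-5)² = 25)
g(q) = q³
V(C) = -2 + C (V(C) = C - 2 = -2 + C)
13*(V(g(0)) + x) = 13*((-2 + 0³) + 25) = 13*((-2 + 0) + 25) = 13*(-2 + 25) = 13*23 = 299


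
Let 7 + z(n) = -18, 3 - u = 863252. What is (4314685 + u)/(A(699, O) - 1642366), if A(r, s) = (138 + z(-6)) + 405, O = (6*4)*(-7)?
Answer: -862859/410462 ≈ -2.1022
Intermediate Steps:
u = -863249 (u = 3 - 1*863252 = 3 - 863252 = -863249)
O = -168 (O = 24*(-7) = -168)
z(n) = -25 (z(n) = -7 - 18 = -25)
A(r, s) = 518 (A(r, s) = (138 - 25) + 405 = 113 + 405 = 518)
(4314685 + u)/(A(699, O) - 1642366) = (4314685 - 863249)/(518 - 1642366) = 3451436/(-1641848) = 3451436*(-1/1641848) = -862859/410462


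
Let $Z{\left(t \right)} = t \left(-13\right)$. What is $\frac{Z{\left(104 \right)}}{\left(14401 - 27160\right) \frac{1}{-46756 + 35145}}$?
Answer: $- \frac{15698072}{12759} \approx -1230.4$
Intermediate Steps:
$Z{\left(t \right)} = - 13 t$
$\frac{Z{\left(104 \right)}}{\left(14401 - 27160\right) \frac{1}{-46756 + 35145}} = \frac{\left(-13\right) 104}{\left(14401 - 27160\right) \frac{1}{-46756 + 35145}} = - \frac{1352}{\left(-12759\right) \frac{1}{-11611}} = - \frac{1352}{\left(-12759\right) \left(- \frac{1}{11611}\right)} = - \frac{1352}{\frac{12759}{11611}} = \left(-1352\right) \frac{11611}{12759} = - \frac{15698072}{12759}$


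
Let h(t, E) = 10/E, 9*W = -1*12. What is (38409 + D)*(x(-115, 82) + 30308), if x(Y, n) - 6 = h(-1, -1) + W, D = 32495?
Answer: 6445740832/3 ≈ 2.1486e+9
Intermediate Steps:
W = -4/3 (W = (-1*12)/9 = (⅑)*(-12) = -4/3 ≈ -1.3333)
x(Y, n) = -16/3 (x(Y, n) = 6 + (10/(-1) - 4/3) = 6 + (10*(-1) - 4/3) = 6 + (-10 - 4/3) = 6 - 34/3 = -16/3)
(38409 + D)*(x(-115, 82) + 30308) = (38409 + 32495)*(-16/3 + 30308) = 70904*(90908/3) = 6445740832/3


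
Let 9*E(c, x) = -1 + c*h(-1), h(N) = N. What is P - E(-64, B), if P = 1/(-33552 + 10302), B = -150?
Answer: -162751/23250 ≈ -7.0000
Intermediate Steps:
E(c, x) = -1/9 - c/9 (E(c, x) = (-1 + c*(-1))/9 = (-1 - c)/9 = -1/9 - c/9)
P = -1/23250 (P = 1/(-23250) = -1/23250 ≈ -4.3011e-5)
P - E(-64, B) = -1/23250 - (-1/9 - 1/9*(-64)) = -1/23250 - (-1/9 + 64/9) = -1/23250 - 1*7 = -1/23250 - 7 = -162751/23250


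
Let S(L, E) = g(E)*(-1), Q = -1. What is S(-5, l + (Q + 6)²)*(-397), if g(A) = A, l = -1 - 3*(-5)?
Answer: 15483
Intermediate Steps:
l = 14 (l = -1 + 15 = 14)
S(L, E) = -E (S(L, E) = E*(-1) = -E)
S(-5, l + (Q + 6)²)*(-397) = -(14 + (-1 + 6)²)*(-397) = -(14 + 5²)*(-397) = -(14 + 25)*(-397) = -1*39*(-397) = -39*(-397) = 15483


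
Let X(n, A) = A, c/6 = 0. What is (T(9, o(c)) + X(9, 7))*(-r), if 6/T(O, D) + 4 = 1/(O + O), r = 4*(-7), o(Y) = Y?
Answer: 10892/71 ≈ 153.41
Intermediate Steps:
c = 0 (c = 6*0 = 0)
r = -28
T(O, D) = 6/(-4 + 1/(2*O)) (T(O, D) = 6/(-4 + 1/(O + O)) = 6/(-4 + 1/(2*O)))
(T(9, o(c)) + X(9, 7))*(-r) = (-12*9/(-1 + 8*9) + 7)*(-1*(-28)) = (-12*9/(-1 + 72) + 7)*28 = (-12*9/71 + 7)*28 = (-12*9*1/71 + 7)*28 = (-108/71 + 7)*28 = (389/71)*28 = 10892/71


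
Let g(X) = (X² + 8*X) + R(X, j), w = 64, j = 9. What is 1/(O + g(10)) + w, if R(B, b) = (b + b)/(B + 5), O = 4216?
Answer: 1407109/21986 ≈ 64.000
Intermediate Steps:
R(B, b) = 2*b/(5 + B) (R(B, b) = (2*b)/(5 + B) = 2*b/(5 + B))
g(X) = X² + 8*X + 18/(5 + X) (g(X) = (X² + 8*X) + 2*9/(5 + X) = (X² + 8*X) + 18/(5 + X) = X² + 8*X + 18/(5 + X))
1/(O + g(10)) + w = 1/(4216 + (18 + 10*(5 + 10)*(8 + 10))/(5 + 10)) + 64 = 1/(4216 + (18 + 10*15*18)/15) + 64 = 1/(4216 + (18 + 2700)/15) + 64 = 1/(4216 + (1/15)*2718) + 64 = 1/(4216 + 906/5) + 64 = 1/(21986/5) + 64 = 5/21986 + 64 = 1407109/21986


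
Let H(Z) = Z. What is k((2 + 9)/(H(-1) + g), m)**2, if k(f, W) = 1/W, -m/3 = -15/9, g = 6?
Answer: 1/25 ≈ 0.040000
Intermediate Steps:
m = 5 (m = -(-45)/9 = -3*(-5/3) = 5)
k((2 + 9)/(H(-1) + g), m)**2 = (1/5)**2 = 1/25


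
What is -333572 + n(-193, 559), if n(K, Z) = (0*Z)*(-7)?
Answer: -333572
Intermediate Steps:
n(K, Z) = 0 (n(K, Z) = 0*(-7) = 0)
-333572 + n(-193, 559) = -333572 + 0 = -333572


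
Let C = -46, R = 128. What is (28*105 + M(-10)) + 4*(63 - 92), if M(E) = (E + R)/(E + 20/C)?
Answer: 337523/120 ≈ 2812.7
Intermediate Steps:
M(E) = (128 + E)/(-10/23 + E) (M(E) = (E + 128)/(E + 20/(-46)) = (128 + E)/(E + 20*(-1/46)) = (128 + E)/(E - 10/23) = (128 + E)/(-10/23 + E))
(28*105 + M(-10)) + 4*(63 - 92) = (28*105 + 23*(128 - 10)/(-10 + 23*(-10))) + 4*(63 - 92) = (2940 + 23*118/(-10 - 230)) + 4*(-29) = (2940 + 23*118/(-240)) - 116 = (2940 + 23*(-1/240)*118) - 116 = (2940 - 1357/120) - 116 = 351443/120 - 116 = 337523/120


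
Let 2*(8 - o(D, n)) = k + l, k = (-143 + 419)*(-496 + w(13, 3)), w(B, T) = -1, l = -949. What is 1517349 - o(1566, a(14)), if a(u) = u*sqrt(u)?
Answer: 2896561/2 ≈ 1.4483e+6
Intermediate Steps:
a(u) = u**(3/2)
k = -137172 (k = (-143 + 419)*(-496 - 1) = 276*(-497) = -137172)
o(D, n) = 138137/2 (o(D, n) = 8 - (-137172 - 949)/2 = 8 - 1/2*(-138121) = 8 + 138121/2 = 138137/2)
1517349 - o(1566, a(14)) = 1517349 - 1*138137/2 = 1517349 - 138137/2 = 2896561/2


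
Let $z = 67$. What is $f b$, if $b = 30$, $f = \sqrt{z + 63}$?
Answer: $30 \sqrt{130} \approx 342.05$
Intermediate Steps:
$f = \sqrt{130}$ ($f = \sqrt{67 + 63} = \sqrt{130} \approx 11.402$)
$f b = \sqrt{130} \cdot 30 = 30 \sqrt{130}$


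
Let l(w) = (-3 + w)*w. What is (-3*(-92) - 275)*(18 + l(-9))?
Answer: 126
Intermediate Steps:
l(w) = w*(-3 + w)
(-3*(-92) - 275)*(18 + l(-9)) = (-3*(-92) - 275)*(18 - 9*(-3 - 9)) = (276 - 275)*(18 - 9*(-12)) = 1*(18 + 108) = 1*126 = 126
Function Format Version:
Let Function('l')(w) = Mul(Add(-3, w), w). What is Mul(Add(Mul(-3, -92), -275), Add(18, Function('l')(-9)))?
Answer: 126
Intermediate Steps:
Function('l')(w) = Mul(w, Add(-3, w))
Mul(Add(Mul(-3, -92), -275), Add(18, Function('l')(-9))) = Mul(Add(Mul(-3, -92), -275), Add(18, Mul(-9, Add(-3, -9)))) = Mul(Add(276, -275), Add(18, Mul(-9, -12))) = Mul(1, Add(18, 108)) = Mul(1, 126) = 126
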